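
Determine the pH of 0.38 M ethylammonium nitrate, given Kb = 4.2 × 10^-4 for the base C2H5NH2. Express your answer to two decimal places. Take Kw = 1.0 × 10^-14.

C2H5NH3+ is the conjugate acid of the weak base C2H5NH2.
Ka = Kw/Kb = 1.0×10^-14 / 4.2 × 10^-4 = 2.38 × 10^-11
Let x = [H+] at equilibrium. Ka = x²/(0.38 − x).
Assume x ≪ 0.38: x ≈ √(2.38 × 10^-11 × 0.38) = 3.01 × 10^-6 M
Check: 0.00079% ionized — well under 5%, approximation valid.
pH = −log(3.01 × 10^-6) = 5.52

pH = 5.52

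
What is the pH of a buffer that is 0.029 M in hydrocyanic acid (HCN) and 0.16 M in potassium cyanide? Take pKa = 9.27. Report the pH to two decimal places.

Henderson–Hasselbalch: pH = pKa + log([CN-]/[HCN]) = 9.27 + log(0.16/0.029)
pH = 9.27 + (+0.742) = 10.01

pH = 10.01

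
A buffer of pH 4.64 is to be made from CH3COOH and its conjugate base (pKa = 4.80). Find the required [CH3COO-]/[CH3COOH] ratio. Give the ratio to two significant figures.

pH = pKa + log(r) ⇒ log(r) = 4.64 − 4.80 = -0.16
r = [CH3COO-]/[CH3COOH] = 10^(-0.16) = 0.692

ratio = 0.69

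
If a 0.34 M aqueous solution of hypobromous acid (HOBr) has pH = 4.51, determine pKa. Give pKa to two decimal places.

[H+] = 10^(-4.51) = 3.09 × 10^-5 M
At equilibrium [HA] = 0.34 − 3.09 × 10^-5 = 3.40 × 10^-1 M
Ka = [H+][A-]/[HA] = (3.09 × 10^-5)² / 3.40 × 10^-1 = 2.81 × 10^-9
pKa = -log(2.81 × 10^-9) = 8.55

pKa = 8.55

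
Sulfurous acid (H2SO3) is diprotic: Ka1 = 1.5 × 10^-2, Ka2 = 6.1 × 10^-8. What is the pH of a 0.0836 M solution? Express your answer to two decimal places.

pH = 1.54

Ka1 ≫ Ka2, so treat the first dissociation as the only significant source of H+.
Ka1 = x²/(0.0836 − x) = 1.5 × 10^-2
Solving the quadratic: x = (−Ka1 + √(Ka1² + 4·Ka1·C₀))/2 = 2.87 × 10^-2 M
pH = −log(2.87 × 10^-2) = 1.54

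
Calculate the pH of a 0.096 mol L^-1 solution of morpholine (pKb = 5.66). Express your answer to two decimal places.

C4H8ONH + H2O ⇌ C4H8ONH2+ + OH-
Kb = 10^(−5.66) = 2.19 × 10^-6
From the ICE table, Kb = [OH-]²/(0.096 − [OH-]) = 2.19 × 10^-6.
Assume [OH-] ≪ 0.096: [OH-] ≈ √(2.19 × 10^-6 × 0.096) = 4.59 × 10^-4 M
([OH-]/C₀ = 0.48% < 5%, so the approximation holds.)
pOH = −log(4.59 × 10^-4) = 3.34; pH = 14.00 − 3.34 = 10.66

pH = 10.66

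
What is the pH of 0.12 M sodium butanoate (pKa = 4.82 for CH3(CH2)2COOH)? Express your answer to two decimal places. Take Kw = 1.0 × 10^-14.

pH = 8.95

CH3(CH2)2COO- is the conjugate base of the weak acid CH3(CH2)2COOH.
Ka = 10^(−4.82) = 1.51 × 10^-5
Kb = Kw/Ka = 1.0×10^-14 / 1.51 × 10^-5 = 6.62 × 10^-10
From the ICE table, Kb = x²/(0.12 − x) = 6.62 × 10^-10.
Neglecting x in the denominator: x = √(6.62 × 10^-10 × 0.12) = 8.91 × 10^-6 M
Check: 0.0074% ionized — well under 5%, approximation valid.
pOH = −log(8.91 × 10^-6) = 5.05; pH = 14.00 − 5.05 = 8.95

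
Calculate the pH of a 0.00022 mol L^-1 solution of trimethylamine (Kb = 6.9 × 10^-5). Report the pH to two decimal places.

pH = 9.97

(CH3)3N + H2O ⇌ (CH3)3NH+ + OH-
Let x = [OH-] at equilibrium. Kb = x²/(0.00022 − x).
x is not negligible relative to C₀; solve x² + 6.9e-05·x − 1.52e-08 = 0.
x = (−Kb + √(Kb² + 4·Kb·C₀))/2 = 9.34 × 10^-5 M
pOH = 4.03, so pH = 14.00 − pOH = 9.97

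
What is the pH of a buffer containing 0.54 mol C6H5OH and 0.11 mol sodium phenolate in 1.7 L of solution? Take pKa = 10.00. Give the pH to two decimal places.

pH = pKa + log([A⁻]/[HA]) = 10.00 + log(0.11/0.54)
pH = 10.00 + (-0.691) = 9.31

pH = 9.31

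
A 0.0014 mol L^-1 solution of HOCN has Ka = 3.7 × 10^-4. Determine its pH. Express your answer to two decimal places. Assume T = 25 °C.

pH = 3.25

HOCN ⇌ OCN- + H+
From the ICE table, Ka = x²/(0.0014 − x) = 3.7 × 10^-4.
The 5% rule fails; solving x² + Ka·x − Ka·C₀ = 0 exactly:
x = [−0.00037 + √(0.00037² + 2.07e-06)]/2 = 5.58 × 10^-4 M
pH = −log(5.58 × 10^-4) = 3.25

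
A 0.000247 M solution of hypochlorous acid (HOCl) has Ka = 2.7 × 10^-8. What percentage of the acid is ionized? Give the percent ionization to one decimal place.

1.0%

HOCl ⇌ OCl- + H+; let x = [H+] at equilibrium.
x ≈ √(Ka·C₀) = √(2.7 × 10^-8 × 0.000247) = 2.58 × 10^-6 M
Fraction ionized = 2.58 × 10^-6 / 0.000247 = 0.0104 → 1.0%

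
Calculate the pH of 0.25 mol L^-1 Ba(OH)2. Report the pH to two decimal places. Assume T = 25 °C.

Ba(OH)2 is a strong base (each formula unit releases 2 OH-); [OH-] = 0.5 M.
pOH = -log(0.5) = 0.30
pH = 14.00 - 0.30 = 13.70

pH = 13.70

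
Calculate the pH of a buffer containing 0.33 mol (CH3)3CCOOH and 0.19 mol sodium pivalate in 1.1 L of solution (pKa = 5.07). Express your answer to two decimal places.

pH = 4.83

Using pH = pKa + log([base]/[acid]) with [base]/[acid] = 0.19/0.33:
pH = 5.07 + (-0.240) = 4.83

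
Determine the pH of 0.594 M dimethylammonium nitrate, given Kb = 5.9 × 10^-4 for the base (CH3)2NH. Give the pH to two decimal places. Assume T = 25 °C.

pH = 5.50

(CH3)2NH2+ is the conjugate acid of the weak base (CH3)2NH.
Ka = Kw/Kb = 1.0×10^-14 / 5.9 × 10^-4 = 1.69 × 10^-11
From the ICE table, Ka = [H+]²/(0.594 − [H+]) = 1.69 × 10^-11.
Assume [H+] ≪ 0.594: [H+] ≈ √(1.69 × 10^-11 × 0.594) = 3.17 × 10^-6 M
([H+]/C₀ = 0.00053% < 5%, so the approximation holds.)
pH = −log(3.17 × 10^-6) = 5.50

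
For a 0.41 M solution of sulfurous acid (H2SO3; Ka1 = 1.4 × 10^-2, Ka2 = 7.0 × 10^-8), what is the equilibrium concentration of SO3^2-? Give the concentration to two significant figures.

7.0 × 10^-8 M

First ionization gives [H+] ≈ [HSO3-] = 6.91 × 10^-2 M.
Second step: Ka2 = [H+][SO3^2-]/[HSO3-] ≈ [SO3^2-] (since [H+] ≈ [HSO3-]).
So [SO3^2-] ≈ Ka2.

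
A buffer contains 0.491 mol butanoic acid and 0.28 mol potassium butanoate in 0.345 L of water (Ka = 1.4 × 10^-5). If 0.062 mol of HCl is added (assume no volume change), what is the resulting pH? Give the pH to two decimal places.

After neutralization: n(CH3(CH2)2COOH) = 0.553 mol, n(CH3(CH2)2COO-) = 0.218 mol.
pKa = −log(1.4 × 10^-5) = 4.854
pH = pKa + log([A⁻]/[HA]) = 4.854 + log(0.218/0.553) = 4.854 -0.404

pH = 4.45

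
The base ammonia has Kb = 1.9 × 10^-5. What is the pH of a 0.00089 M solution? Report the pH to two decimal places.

NH3 + H2O ⇌ NH4+ + OH-
From the ICE table, Kb = x²/(0.00089 − x) = 1.9 × 10^-5.
x is not negligible relative to C₀; solve x² + 1.9e-05·x − 1.69e-08 = 0.
x = (−Kb + √(Kb² + 4·Kb·C₀))/2 = 1.21 × 10^-4 M
pOH = −log(1.21 × 10^-4) = 3.92; pH = 14.00 − 3.92 = 10.08

pH = 10.08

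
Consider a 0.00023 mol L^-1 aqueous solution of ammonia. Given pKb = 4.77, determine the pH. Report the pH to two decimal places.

NH3 + H2O ⇌ NH4+ + OH-
Kb = 10^(−4.77) = 1.70 × 10^-5
From the ICE table, Kb = [OH-]²/(0.00023 − [OH-]) = 1.70 × 10^-5.
The 5% rule fails; solving [OH-]² + Kb·[OH-] − Kb·C₀ = 0 exactly:
[OH-] = [−1.7e-05 + √(1.7e-05² + 1.56e-08)]/2 = 5.46 × 10^-5 M
pOH = −log(5.46 × 10^-5) = 4.26; pH = 14.00 − 4.26 = 9.74

pH = 9.74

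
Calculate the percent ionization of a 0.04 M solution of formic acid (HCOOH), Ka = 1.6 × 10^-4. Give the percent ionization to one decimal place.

6.1%

HCOOH ⇌ HCOO- + H+; let x = [H+] at equilibrium.
Ka = x²/(C₀ − x); solving the quadratic gives x = 2.45 × 10^-3 M.
Fraction ionized = 2.45 × 10^-3 / 0.04 = 0.0612 → 6.1%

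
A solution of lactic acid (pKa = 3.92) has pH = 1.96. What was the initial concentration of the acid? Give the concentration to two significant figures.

[H+] = 10^(-1.96) = 1.10 × 10^-2 M = x
Ka = 10^(−3.92) = 1.20 × 10^-4
Ka = x²/(C₀ − x) ⇒ C₀ = x + x²/Ka
C₀ = 1.10 × 10^-2 + (1.10 × 10^-2)²/(1.20 × 10^-4) = 1.02 M

C₀ = 1.0 M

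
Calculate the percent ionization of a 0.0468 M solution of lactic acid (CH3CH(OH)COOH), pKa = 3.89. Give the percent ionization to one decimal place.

5.1%

CH3CH(OH)COOH ⇌ CH3CH(OH)COO- + H+; let x = [H+] at equilibrium.
Ka = 10^(−3.89) = 1.29 × 10^-4
Ka = x²/(C₀ − x); solving the quadratic gives x = 2.39 × 10^-3 M.
% ionization = x/C₀ × 100% = 2.39 × 10^-3/0.0468 × 100% = 5.1%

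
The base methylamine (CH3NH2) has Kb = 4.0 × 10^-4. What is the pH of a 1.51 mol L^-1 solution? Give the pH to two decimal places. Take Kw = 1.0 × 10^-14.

CH3NH2 + H2O ⇌ CH3NH3+ + OH-
Kb = [OH-]²/(1.51 − [OH-]) = 4.0 × 10^-4
Assume [OH-] ≪ 1.51: [OH-] ≈ √(4.0 × 10^-4 × 1.51) = 2.46 × 10^-2 M
Check: 1.6% ionized — well under 5%, approximation valid.
pOH = 1.61, so pH = 14.00 − pOH = 12.39

pH = 12.39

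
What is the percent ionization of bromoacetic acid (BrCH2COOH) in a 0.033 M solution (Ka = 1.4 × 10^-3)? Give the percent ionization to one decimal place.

18.6%

BrCH2COOH ⇌ BrCH2COO- + H+; let x = [H+] at equilibrium.
Solve x² + 0.0014x − 4.62e-05 = 0 → x = 6.13 × 10^-3 M
Fraction ionized = 6.13 × 10^-3 / 0.033 = 0.1858 → 18.6%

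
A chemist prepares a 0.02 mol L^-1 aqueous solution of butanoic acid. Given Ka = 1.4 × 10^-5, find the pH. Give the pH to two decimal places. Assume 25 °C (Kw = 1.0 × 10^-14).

CH3(CH2)2COOH ⇌ CH3(CH2)2COO- + H+
Ka = [H+]²/(0.02 − [H+]) = 1.4 × 10^-5
Assume [H+] ≪ 0.02: [H+] ≈ √(1.4 × 10^-5 × 0.02) = 5.29 × 10^-4 M
([H+]/C₀ = 2.6% < 5%, so the approximation holds.)
pH = −log(5.29 × 10^-4) = 3.28

pH = 3.28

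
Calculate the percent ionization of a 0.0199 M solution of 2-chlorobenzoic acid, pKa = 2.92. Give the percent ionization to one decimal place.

ClC6H4COOH ⇌ ClC6H4COO- + H+; let x = [H+] at equilibrium.
Ka = 10^(−2.92) = 1.20 × 10^-3
Solve x² + 0.0012x − 2.39e-05 = 0 → x = 4.32 × 10^-3 M
Fraction ionized = 4.32 × 10^-3 / 0.0199 = 0.2171 → 21.7%

21.7%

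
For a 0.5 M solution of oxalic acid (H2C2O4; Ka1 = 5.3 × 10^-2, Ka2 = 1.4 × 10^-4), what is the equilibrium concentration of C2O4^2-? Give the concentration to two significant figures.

First ionization gives [H+] ≈ [HC2O4-] = 1.38 × 10^-1 M.
Second step: Ka2 = [H+][C2O4^2-]/[HC2O4-] ≈ [C2O4^2-] (since [H+] ≈ [HC2O4-]).
So [C2O4^2-] ≈ Ka2.

1.4 × 10^-4 M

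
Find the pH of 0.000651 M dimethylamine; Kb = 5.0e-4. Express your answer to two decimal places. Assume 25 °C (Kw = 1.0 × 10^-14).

pH = 10.57

(CH3)2NH + H2O ⇌ (CH3)2NH2+ + OH-
From the ICE table, Kb = [OH-]²/(0.000651 − [OH-]) = 5.0 × 10^-4.
The 5% rule fails; solving [OH-]² + Kb·[OH-] − Kb·C₀ = 0 exactly:
[OH-] = [−0.0005 + √(0.0005² + 1.3e-06)]/2 = 3.73 × 10^-4 M
pOH = 3.43, so pH = 14.00 − pOH = 10.57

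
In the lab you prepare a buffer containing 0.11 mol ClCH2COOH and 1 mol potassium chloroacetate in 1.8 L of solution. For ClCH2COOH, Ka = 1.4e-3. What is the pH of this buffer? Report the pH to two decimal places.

pKa = −log(1.4 × 10^-3) = 2.854
Using pH = pKa + log([base]/[acid]) with [base]/[acid] = 1/0.11:
pH = 2.854 + (+0.959) = 3.81

pH = 3.81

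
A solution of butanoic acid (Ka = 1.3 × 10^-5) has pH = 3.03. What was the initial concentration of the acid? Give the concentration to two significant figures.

C₀ = 6.8 × 10^-2 M

[H+] = 10^(-3.03) = 9.33 × 10^-4 M = x
Ka = x²/(C₀ − x) ⇒ C₀ = x + x²/Ka
C₀ = 9.33 × 10^-4 + (9.33 × 10^-4)²/(1.3 × 10^-5) = 6.79 × 10^-2 M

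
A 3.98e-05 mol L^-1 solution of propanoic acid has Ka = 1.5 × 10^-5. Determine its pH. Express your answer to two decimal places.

pH = 4.74

CH3CH2COOH ⇌ CH3CH2COO- + H+
From the ICE table, Ka = x²/(3.98e-05 − x) = 1.5 × 10^-5.
Here C₀/Ka ≈ 2.65, so the small-x approximation fails. Use the quadratic:
x = (−Ka + √(Ka² + 4·Ka·C₀))/2 = 1.81 × 10^-5 M
pH = −log[H+] = −log(1.81 × 10^-5) = 4.74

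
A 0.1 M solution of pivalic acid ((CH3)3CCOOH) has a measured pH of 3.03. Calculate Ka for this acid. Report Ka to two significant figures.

Ka = 8.8 × 10^-6

[H+] = 10^(-3.03) = 9.33 × 10^-4 M
At equilibrium [HA] = 0.1 − 9.33 × 10^-4 = 9.91 × 10^-2 M
Ka = [H+][A-]/[HA] = (9.33 × 10^-4)² / 9.91 × 10^-2 = 8.8 × 10^-6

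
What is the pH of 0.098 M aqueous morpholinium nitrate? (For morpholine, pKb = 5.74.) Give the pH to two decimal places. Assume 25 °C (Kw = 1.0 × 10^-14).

pH = 4.63

C4H8ONH2+ is the conjugate acid of the weak base C4H8ONH.
Kb = 10^(−5.74) = 1.82 × 10^-6
Ka = Kw/Kb = 1.0×10^-14 / 1.82 × 10^-6 = 5.49 × 10^-9
From the ICE table, Ka = [H+]²/(0.098 − [H+]) = 5.49 × 10^-9.
Assume [H+] ≪ 0.098: [H+] ≈ √(5.49 × 10^-9 × 0.098) = 2.32 × 10^-5 M
([H+]/C₀ = 0.024% < 5%, so the approximation holds.)
pH = −log[H+] = −log(2.32 × 10^-5) = 4.63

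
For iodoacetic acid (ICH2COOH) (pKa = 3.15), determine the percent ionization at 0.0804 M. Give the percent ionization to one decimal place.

9.0%

ICH2COOH ⇌ ICH2COO- + H+; let x = [H+] at equilibrium.
Ka = 10^(−3.15) = 7.08 × 10^-4
Ka = x²/(C₀ − x); solving the quadratic gives x = 7.20 × 10^-3 M.
% ionization = x/C₀ × 100% = 7.20 × 10^-3/0.0804 × 100% = 9.0%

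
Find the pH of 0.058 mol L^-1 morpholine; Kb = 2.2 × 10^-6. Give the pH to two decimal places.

C4H8ONH + H2O ⇌ C4H8ONH2+ + OH-
From the ICE table, Kb = [OH-]²/(0.058 − [OH-]) = 2.2 × 10^-6.
Neglecting [OH-] in the denominator: [OH-] = √(2.2 × 10^-6 × 0.058) = 3.57 × 10^-4 M
([OH-]/C₀ = 0.62% < 5%, so the approximation holds.)
pOH = 3.45, so pH = 14.00 − pOH = 10.55

pH = 10.55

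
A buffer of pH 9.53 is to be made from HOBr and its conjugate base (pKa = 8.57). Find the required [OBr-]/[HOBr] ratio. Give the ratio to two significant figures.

ratio = 9.1

pH = pKa + log(r) ⇒ log(r) = 9.53 − 8.57 = +0.96
r = [OBr-]/[HOBr] = 10^(+0.96) = 9.12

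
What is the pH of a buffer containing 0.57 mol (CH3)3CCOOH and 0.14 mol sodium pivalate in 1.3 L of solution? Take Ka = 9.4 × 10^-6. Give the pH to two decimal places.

pKa = −log(9.4 × 10^-6) = 5.027
Henderson–Hasselbalch: pH = pKa + log([(CH3)3CCOO-]/[(CH3)3CCOOH]) = 5.027 + log(0.14/0.57)
pH = 5.027 + (-0.610) = 4.42

pH = 4.42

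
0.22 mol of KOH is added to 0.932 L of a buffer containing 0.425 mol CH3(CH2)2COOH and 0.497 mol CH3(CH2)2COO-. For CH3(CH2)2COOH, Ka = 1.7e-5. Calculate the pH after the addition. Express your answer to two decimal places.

pH = 5.31

OH- converts CH3(CH2)2COOH to CH3(CH2)2COO-: CH3(CH2)2COOH → 0.205 mol, CH3(CH2)2COO- → 0.717 mol.
pKa = −log(1.7 × 10^-5) = 4.770
pH = pKa + log(n_CH3(CH2)2COO-/n_CH3(CH2)2COOH) = 4.770 + log(0.717/0.205) = 4.770 + (+0.544)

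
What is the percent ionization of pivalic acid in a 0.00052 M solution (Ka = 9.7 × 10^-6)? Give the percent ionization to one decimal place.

12.8%

(CH3)3CCOOH ⇌ (CH3)3CCOO- + H+; let x = [H+] at equilibrium.
Solve x² + 9.7e-06x − 5.04e-09 = 0 → x = 6.63 × 10^-5 M
% ionization = x/C₀ × 100% = 6.63 × 10^-5/0.00052 × 100% = 12.8%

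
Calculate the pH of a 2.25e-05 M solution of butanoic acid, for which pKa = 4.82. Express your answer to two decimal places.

pH = 4.91

CH3(CH2)2COOH ⇌ CH3(CH2)2COO- + H+
Ka = 10^(−4.82) = 1.51 × 10^-5
Ka = [H+]²/(2.25e-05 − [H+]) = 1.51 × 10^-5
The 5% rule fails; solving [H+]² + Ka·[H+] − Ka·C₀ = 0 exactly:
[H+] = (−Ka + √(Ka² + 4·Ka·C₀))/2 = 1.24 × 10^-5 M
pH = −log[H+] = −log(1.24 × 10^-5) = 4.91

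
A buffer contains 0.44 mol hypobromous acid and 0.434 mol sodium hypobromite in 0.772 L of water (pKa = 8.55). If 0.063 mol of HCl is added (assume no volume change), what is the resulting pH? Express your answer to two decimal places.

After neutralization: n(HOBr) = 0.503 mol, n(OBr-) = 0.371 mol.
pH = pKa + log([A⁻]/[HA]) = 8.55 + log(0.371/0.503) = 8.55 -0.132

pH = 8.42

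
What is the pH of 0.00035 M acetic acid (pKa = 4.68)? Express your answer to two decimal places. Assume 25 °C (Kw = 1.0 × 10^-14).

CH3COOH ⇌ CH3COO- + H+
Ka = 10^(−4.68) = 2.09 × 10^-5
From the ICE table, Ka = [H+]²/(0.00035 − [H+]) = 2.09 × 10^-5.
Here C₀/Ka ≈ 16.7, so the small-[H+] approximation fails. Use the quadratic:
[H+] = (−Ka + √(Ka² + 4·Ka·C₀))/2 = 7.57 × 10^-5 M
pH = −log(7.57 × 10^-5) = 4.12

pH = 4.12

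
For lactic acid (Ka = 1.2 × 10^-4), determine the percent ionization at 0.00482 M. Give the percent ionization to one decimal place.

CH3CH(OH)COOH ⇌ CH3CH(OH)COO- + H+; let x = [H+] at equilibrium.
Ka = x²/(C₀ − x); solving the quadratic gives x = 7.03 × 10^-4 M.
Fraction ionized = 7.03 × 10^-4 / 0.00482 = 0.1459 → 14.6%

14.6%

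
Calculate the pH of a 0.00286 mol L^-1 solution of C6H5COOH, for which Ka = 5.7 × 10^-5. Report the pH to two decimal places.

pH = 3.42

C6H5COOH ⇌ C6H5COO- + H+
Let x = [H+] at equilibrium. Ka = x²/(0.00286 − x).
The 5% rule fails; solving x² + Ka·x − Ka·C₀ = 0 exactly:
x = [−5.7e-05 + √(5.7e-05² + 6.52e-07)]/2 = 3.76 × 10^-4 M
pH = −log(3.76 × 10^-4) = 3.42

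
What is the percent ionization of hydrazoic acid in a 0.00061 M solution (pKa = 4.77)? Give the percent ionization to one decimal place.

15.4%

HN3 ⇌ N3- + H+; let x = [H+] at equilibrium.
Ka = 10^(−4.77) = 1.70 × 10^-5
Ka = x²/(C₀ − x); solving the quadratic gives x = 9.37 × 10^-5 M.
% ionization = x/C₀ × 100% = 9.37 × 10^-5/0.00061 × 100% = 15.4%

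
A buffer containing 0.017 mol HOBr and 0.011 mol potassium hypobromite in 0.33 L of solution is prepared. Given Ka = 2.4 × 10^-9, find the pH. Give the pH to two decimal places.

pH = 8.43

pKa = −log(2.4 × 10^-9) = 8.620
Henderson–Hasselbalch: pH = pKa + log([OBr-]/[HOBr]) = 8.620 + log(0.011/0.017)
pH = 8.620 + (-0.189) = 8.43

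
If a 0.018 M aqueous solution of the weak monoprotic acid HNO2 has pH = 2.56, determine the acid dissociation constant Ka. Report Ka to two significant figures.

Ka = 5.0 × 10^-4

[H+] = 10^(-2.56) = 2.75 × 10^-3 M
At equilibrium [HA] = 0.018 − 2.75 × 10^-3 = 1.52 × 10^-2 M
Ka = [H+][A-]/[HA] = (2.75 × 10^-3)² / 1.52 × 10^-2 = 5.0 × 10^-4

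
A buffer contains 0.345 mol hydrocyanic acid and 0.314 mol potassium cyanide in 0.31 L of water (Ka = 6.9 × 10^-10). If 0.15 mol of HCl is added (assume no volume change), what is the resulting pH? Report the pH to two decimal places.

After neutralization: n(HCN) = 0.495 mol, n(CN-) = 0.164 mol.
pKa = −log(6.9 × 10^-10) = 9.161
pH = pKa + log([A⁻]/[HA]) = 9.161 + log(0.164/0.495) = 9.161 -0.480

pH = 8.68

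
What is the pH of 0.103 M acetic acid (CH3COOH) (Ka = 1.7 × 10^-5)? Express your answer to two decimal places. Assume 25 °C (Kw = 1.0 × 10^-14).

CH3COOH ⇌ CH3COO- + H+
Let x = [H+] at equilibrium. Ka = x²/(0.103 − x).
Since Ka ≪ C₀, x ≈ √(Ka·C₀) = 1.32 × 10^-3 M.
Check: 1.3% ionized — well under 5%, approximation valid.
pH = −log[H+] = −log(1.32 × 10^-3) = 2.88

pH = 2.88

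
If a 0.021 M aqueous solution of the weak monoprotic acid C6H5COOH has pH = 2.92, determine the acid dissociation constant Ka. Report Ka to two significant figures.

Ka = 7.3 × 10^-5

[H+] = 10^(-2.92) = 1.20 × 10^-3 M
At equilibrium [HA] = 0.021 − 1.20 × 10^-3 = 1.98 × 10^-2 M
Ka = [H+][A-]/[HA] = (1.20 × 10^-3)² / 1.98 × 10^-2 = 7.3 × 10^-5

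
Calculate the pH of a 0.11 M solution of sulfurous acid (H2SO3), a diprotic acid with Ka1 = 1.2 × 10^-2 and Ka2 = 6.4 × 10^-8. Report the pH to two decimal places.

pH = 1.51

Since Ka1 ≫ Ka2, the first ionization dominates [H+].
Ka1 = x²/(0.11 − x) = 1.2 × 10^-2
Solving the quadratic: x = (−Ka1 + √(Ka1² + 4·Ka1·C₀))/2 = 3.08 × 10^-2 M
pH = −log(3.08 × 10^-2) = 1.51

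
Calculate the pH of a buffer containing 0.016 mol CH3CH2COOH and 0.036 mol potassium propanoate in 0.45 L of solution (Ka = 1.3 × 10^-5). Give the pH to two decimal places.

pH = 5.24

pKa = −log(1.3 × 10^-5) = 4.886
Using pH = pKa + log([base]/[acid]) with [base]/[acid] = 0.036/0.016:
pH = 4.886 + (+0.352) = 5.24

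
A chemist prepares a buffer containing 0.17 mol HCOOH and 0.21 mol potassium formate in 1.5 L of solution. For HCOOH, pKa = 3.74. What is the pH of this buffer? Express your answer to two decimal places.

Using pH = pKa + log([base]/[acid]) with [base]/[acid] = 0.21/0.17:
pH = 3.74 + (+0.092) = 3.83

pH = 3.83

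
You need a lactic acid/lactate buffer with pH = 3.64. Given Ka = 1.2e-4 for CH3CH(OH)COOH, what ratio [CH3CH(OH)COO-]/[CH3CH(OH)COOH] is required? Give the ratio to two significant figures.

pKa = -log(1.2 × 10^-4) = 3.921
pH = pKa + log(r) ⇒ log(r) = 3.64 − 3.921 = -0.281
r = [CH3CH(OH)COO-]/[CH3CH(OH)COOH] = 10^(-0.281) = 0.524

ratio = 0.52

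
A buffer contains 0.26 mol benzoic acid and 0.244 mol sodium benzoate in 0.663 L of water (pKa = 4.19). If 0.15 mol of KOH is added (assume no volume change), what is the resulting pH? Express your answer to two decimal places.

After neutralization: n(C6H5COOH) = 0.11 mol, n(C6H5COO-) = 0.394 mol.
pH = pKa + log(n_C6H5COO-/n_C6H5COOH) = 4.19 + log(0.394/0.11) = 4.19 + (+0.554)

pH = 4.74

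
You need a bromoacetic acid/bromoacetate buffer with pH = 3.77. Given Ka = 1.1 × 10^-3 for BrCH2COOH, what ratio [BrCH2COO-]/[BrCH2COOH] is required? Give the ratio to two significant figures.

ratio = 6.5

pKa = -log(1.1 × 10^-3) = 2.959
pH = pKa + log(r) ⇒ log(r) = 3.77 − 2.959 = +0.811
r = [BrCH2COO-]/[BrCH2COOH] = 10^(+0.811) = 6.47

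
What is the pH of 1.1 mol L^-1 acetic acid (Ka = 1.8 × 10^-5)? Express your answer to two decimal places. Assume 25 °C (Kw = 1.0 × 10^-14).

pH = 2.35

CH3COOH ⇌ CH3COO- + H+
Let x = [H+] at equilibrium. Ka = x²/(1.1 − x).
Since Ka ≪ C₀, x ≈ √(Ka·C₀) = 4.45 × 10^-3 M.
pH = −log(4.45 × 10^-3) = 2.35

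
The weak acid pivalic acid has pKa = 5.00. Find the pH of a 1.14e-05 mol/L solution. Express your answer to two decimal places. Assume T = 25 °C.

pH = 5.17

(CH3)3CCOOH ⇌ (CH3)3CCOO- + H+
Ka = 10^(−5.00) = 1.00 × 10^-5
Let x = [H+] at equilibrium. Ka = x²/(1.14e-05 − x).
Here C₀/Ka ≈ 1.14, so the small-x approximation fails. Use the quadratic:
x = (−Ka + √(Ka² + 4·Ka·C₀))/2 = 6.79 × 10^-6 M
pH = −log(6.79 × 10^-6) = 5.17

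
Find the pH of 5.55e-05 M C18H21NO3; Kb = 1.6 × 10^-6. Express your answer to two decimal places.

C18H21NO3 + H2O ⇌ C18H22NO3+ + OH-
Kb = x²/(5.55e-05 − x) = 1.6 × 10^-6
x is not negligible relative to C₀; solve x² + 1.6e-06·x − 8.88e-11 = 0.
x = [−1.6e-06 + √(1.6e-06² + 3.55e-10)]/2 = 8.66 × 10^-6 M
pOH = 5.06, so pH = 14.00 − pOH = 8.94

pH = 8.94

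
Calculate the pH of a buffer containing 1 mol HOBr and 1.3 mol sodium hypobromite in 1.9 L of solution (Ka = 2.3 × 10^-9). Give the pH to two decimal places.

pH = 8.75

pKa = −log(2.3 × 10^-9) = 8.638
Using pH = pKa + log([base]/[acid]) with [base]/[acid] = 1.3/1:
pH = 8.638 + (+0.114) = 8.75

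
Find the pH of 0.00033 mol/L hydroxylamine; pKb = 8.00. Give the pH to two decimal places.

NH2OH + H2O ⇌ NH3OH+ + OH-
Kb = 10^(−8.00) = 1.00 × 10^-8
From the ICE table, Kb = x²/(0.00033 − x) = 1.00 × 10^-8.
Neglecting x in the denominator: x = √(1.00 × 10^-8 × 0.00033) = 1.82 × 10^-6 M
pOH = 5.74, so pH = 14.00 − pOH = 8.26

pH = 8.26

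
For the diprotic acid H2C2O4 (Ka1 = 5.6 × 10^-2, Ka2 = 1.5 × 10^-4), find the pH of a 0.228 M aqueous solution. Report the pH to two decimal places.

pH = 1.05

Ka1 ≫ Ka2, so treat the first dissociation as the only significant source of H+.
Ka1 = x²/(0.228 − x) = 5.6 × 10^-2
Solving the quadratic: x = (−Ka1 + √(Ka1² + 4·Ka1·C₀))/2 = 8.84 × 10^-2 M
pH = −log(8.84 × 10^-2) = 1.05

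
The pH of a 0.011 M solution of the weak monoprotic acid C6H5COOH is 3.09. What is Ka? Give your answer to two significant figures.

[H+] = 10^(-3.09) = 8.13 × 10^-4 M
At equilibrium [HA] = 0.011 − 8.13 × 10^-4 = 1.02 × 10^-2 M
Ka = [H+][A-]/[HA] = (8.13 × 10^-4)² / 1.02 × 10^-2 = 6.5 × 10^-5

Ka = 6.5 × 10^-5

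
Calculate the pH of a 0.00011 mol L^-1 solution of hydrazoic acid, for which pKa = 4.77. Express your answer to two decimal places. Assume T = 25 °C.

HN3 ⇌ N3- + H+
Ka = 10^(−4.77) = 1.70 × 10^-5
From the ICE table, Ka = [H+]²/(0.00011 − [H+]) = 1.70 × 10^-5.
Here C₀/Ka ≈ 6.47, so the small-[H+] approximation fails. Use the quadratic:
[H+] = [−1.7e-05 + √(1.7e-05² + 7.48e-09)]/2 = 3.56 × 10^-5 M
pH = −log[H+] = −log(3.56 × 10^-5) = 4.45

pH = 4.45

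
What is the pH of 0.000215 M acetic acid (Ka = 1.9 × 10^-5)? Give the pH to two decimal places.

pH = 4.26

CH3COOH ⇌ CH3COO- + H+
Let x = [H+] at equilibrium. Ka = x²/(0.000215 − x).
x is not negligible relative to C₀; solve x² + 1.9e-05·x − 4.08e-09 = 0.
x = (−Ka + √(Ka² + 4·Ka·C₀))/2 = 5.51 × 10^-5 M
pH = −log[H+] = −log(5.51 × 10^-5) = 4.26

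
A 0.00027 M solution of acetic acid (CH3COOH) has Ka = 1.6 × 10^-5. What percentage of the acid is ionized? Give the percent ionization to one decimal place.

21.6%

CH3COOH ⇌ CH3COO- + H+; let x = [H+] at equilibrium.
Ka = x²/(C₀ − x); solving the quadratic gives x = 5.82 × 10^-5 M.
% ionization = x/C₀ × 100% = 5.82 × 10^-5/0.00027 × 100% = 21.6%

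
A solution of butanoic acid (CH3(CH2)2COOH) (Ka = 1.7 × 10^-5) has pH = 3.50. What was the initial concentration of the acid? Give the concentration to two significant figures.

[H+] = 10^(-3.50) = 3.16 × 10^-4 M = x
Ka = x²/(C₀ − x) ⇒ C₀ = x + x²/Ka
C₀ = 3.16 × 10^-4 + (3.16 × 10^-4)²/(1.7 × 10^-5) = 6.19 × 10^-3 M

C₀ = 6.2 × 10^-3 M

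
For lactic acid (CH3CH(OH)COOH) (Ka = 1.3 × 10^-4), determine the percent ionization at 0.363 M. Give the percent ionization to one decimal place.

CH3CH(OH)COOH ⇌ CH3CH(OH)COO- + H+; let x = [H+] at equilibrium.
x ≈ √(Ka·C₀) = √(1.3 × 10^-4 × 0.363) = 6.87 × 10^-3 M
Fraction ionized = 6.87 × 10^-3 / 0.363 = 0.0189 → 1.9%

1.9%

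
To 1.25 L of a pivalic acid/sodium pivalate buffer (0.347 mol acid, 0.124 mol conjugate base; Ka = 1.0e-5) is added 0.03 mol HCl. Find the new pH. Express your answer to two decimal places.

Added H+ converts (CH3)3CCOO- to (CH3)3CCOOH: (CH3)3CCOOH → 0.377 mol, (CH3)3CCOO- → 0.094 mol.
pKa = −log(1.0 × 10^-5) = 5.000
pH = pKa + log(n_(CH3)3CCOO-/n_(CH3)3CCOOH) = 5.000 + log(0.094/0.377) = 5.000 + (-0.603)

pH = 4.40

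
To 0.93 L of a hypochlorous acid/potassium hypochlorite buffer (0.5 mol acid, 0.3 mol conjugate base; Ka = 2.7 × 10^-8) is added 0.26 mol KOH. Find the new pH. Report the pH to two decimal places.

pH = 7.94

OH- converts HOCl to OCl-: HOCl → 0.24 mol, OCl- → 0.56 mol.
pKa = −log(2.7 × 10^-8) = 7.569
pH = pKa + log(n_OCl-/n_HOCl) = 7.569 + log(0.56/0.24) = 7.569 + (+0.368)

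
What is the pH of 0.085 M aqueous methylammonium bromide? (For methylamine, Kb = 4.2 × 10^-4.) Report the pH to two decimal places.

pH = 5.85

CH3NH3+ is the conjugate acid of the weak base CH3NH2.
Ka = Kw/Kb = 1.0×10^-14 / 4.2 × 10^-4 = 2.38 × 10^-11
From the ICE table, Ka = x²/(0.085 − x) = 2.38 × 10^-11.
Since Ka ≪ C₀, x ≈ √(Ka·C₀) = 1.42 × 10^-6 M.
(x/C₀ = 0.0017% < 5%, so the approximation holds.)
pH = −log(1.42 × 10^-6) = 5.85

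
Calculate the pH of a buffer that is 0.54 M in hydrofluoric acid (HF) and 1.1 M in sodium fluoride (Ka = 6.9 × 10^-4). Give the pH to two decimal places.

pH = 3.47

pKa = −log(6.9 × 10^-4) = 3.161
Using pH = pKa + log([base]/[acid]) with [base]/[acid] = 1.1/0.54:
pH = 3.161 + (+0.309) = 3.47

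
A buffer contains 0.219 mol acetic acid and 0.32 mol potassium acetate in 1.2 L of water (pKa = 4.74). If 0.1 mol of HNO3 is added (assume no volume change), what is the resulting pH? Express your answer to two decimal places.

pH = 4.58

Added H+ converts CH3COO- to CH3COOH: CH3COOH → 0.319 mol, CH3COO- → 0.22 mol.
pH = pKa + log([A⁻]/[HA]) = 4.74 + log(0.22/0.319) = 4.74 -0.161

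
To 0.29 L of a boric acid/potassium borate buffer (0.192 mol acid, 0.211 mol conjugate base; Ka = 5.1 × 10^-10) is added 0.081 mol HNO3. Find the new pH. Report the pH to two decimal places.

Added H+ converts B(OH)4- to B(OH)3: B(OH)3 → 0.273 mol, B(OH)4- → 0.13 mol.
pKa = −log(5.1 × 10^-10) = 9.292
pH = pKa + log([A⁻]/[HA]) = 9.292 + log(0.13/0.273) = 9.292 -0.322

pH = 8.97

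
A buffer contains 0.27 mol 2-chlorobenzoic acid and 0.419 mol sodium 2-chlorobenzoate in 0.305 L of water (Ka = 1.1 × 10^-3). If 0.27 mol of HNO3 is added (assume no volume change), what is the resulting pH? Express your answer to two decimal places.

pH = 2.40

Added H+ converts ClC6H4COO- to ClC6H4COOH: ClC6H4COOH → 0.54 mol, ClC6H4COO- → 0.149 mol.
pKa = −log(1.1 × 10^-3) = 2.959
pH = pKa + log(n_ClC6H4COO-/n_ClC6H4COOH) = 2.959 + log(0.149/0.54) = 2.959 + (-0.559)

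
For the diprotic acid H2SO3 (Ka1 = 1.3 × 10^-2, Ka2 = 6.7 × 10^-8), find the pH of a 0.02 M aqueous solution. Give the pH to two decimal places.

Since Ka1 ≫ Ka2, the first ionization dominates [H+].
Ka1 = x²/(0.02 − x) = 1.3 × 10^-2
Solving the quadratic: x = (−Ka1 + √(Ka1² + 4·Ka1·C₀))/2 = 1.09 × 10^-2 M
pH = −log(1.09 × 10^-2) = 1.96

pH = 1.96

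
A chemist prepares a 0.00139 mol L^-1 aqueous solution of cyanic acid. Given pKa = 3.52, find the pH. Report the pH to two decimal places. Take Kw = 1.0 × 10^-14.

pH = 3.29

HOCN ⇌ OCN- + H+
Ka = 10^(−3.52) = 3.02 × 10^-4
From the ICE table, Ka = x²/(0.00139 − x) = 3.02 × 10^-4.
Here C₀/Ka ≈ 4.6, so the small-x approximation fails. Use the quadratic:
x = [−0.000302 + √(0.000302² + 1.68e-06)]/2 = 5.14 × 10^-4 M
pH = −log[H+] = −log(5.14 × 10^-4) = 3.29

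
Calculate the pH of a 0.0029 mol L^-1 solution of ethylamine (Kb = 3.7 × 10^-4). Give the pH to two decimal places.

C2H5NH2 + H2O ⇌ C2H5NH3+ + OH-
From the ICE table, Kb = [OH-]²/(0.0029 − [OH-]) = 3.7 × 10^-4.
[OH-] is not negligible relative to C₀; solve [OH-]² + 0.00037·[OH-] − 1.07e-06 = 0.
[OH-] = (−Kb + √(Kb² + 4·Kb·C₀))/2 = 8.67 × 10^-4 M
pOH = −log(8.67 × 10^-4) = 3.06; pH = 14.00 − 3.06 = 10.94

pH = 10.94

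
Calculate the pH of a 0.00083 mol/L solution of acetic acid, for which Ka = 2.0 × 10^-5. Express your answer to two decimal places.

pH = 3.92

CH3COOH ⇌ CH3COO- + H+
Ka = [H+]²/(0.00083 − [H+]) = 2.0 × 10^-5
The 5% rule fails; solving [H+]² + Ka·[H+] − Ka·C₀ = 0 exactly:
[H+] = (−Ka + √(Ka² + 4·Ka·C₀))/2 = 1.19 × 10^-4 M
pH = −log(1.19 × 10^-4) = 3.92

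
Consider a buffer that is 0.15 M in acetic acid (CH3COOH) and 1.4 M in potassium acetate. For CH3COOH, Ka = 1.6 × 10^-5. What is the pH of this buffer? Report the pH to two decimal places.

pH = 5.77

pKa = −log(1.6 × 10^-5) = 4.796
pH = pKa + log([A⁻]/[HA]) = 4.796 + log(1.4/0.15)
pH = 4.796 + (+0.970) = 5.77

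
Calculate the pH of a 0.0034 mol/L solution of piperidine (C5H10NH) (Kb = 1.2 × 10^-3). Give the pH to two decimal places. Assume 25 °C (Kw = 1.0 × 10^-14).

pH = 11.18

C5H10NH + H2O ⇌ C5H10NH2+ + OH-
Kb = x²/(0.0034 − x) = 1.2 × 10^-3
Here C₀/Kb ≈ 2.83, so the small-x approximation fails. Use the quadratic:
x = [−0.0012 + √(0.0012² + 1.63e-05)]/2 = 1.51 × 10^-3 M
pOH = 2.82, so pH = 14.00 − pOH = 11.18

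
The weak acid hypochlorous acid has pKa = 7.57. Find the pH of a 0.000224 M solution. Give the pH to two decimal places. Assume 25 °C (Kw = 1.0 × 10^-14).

HOCl ⇌ OCl- + H+
Ka = 10^(−7.57) = 2.69 × 10^-8
From the ICE table, Ka = [H+]²/(0.000224 − [H+]) = 2.69 × 10^-8.
Assume [H+] ≪ 0.000224: [H+] ≈ √(2.69 × 10^-8 × 0.000224) = 2.45 × 10^-6 M
([H+]/C₀ = 1.1% < 5%, so the approximation holds.)
pH = −log[H+] = −log(2.45 × 10^-6) = 5.61

pH = 5.61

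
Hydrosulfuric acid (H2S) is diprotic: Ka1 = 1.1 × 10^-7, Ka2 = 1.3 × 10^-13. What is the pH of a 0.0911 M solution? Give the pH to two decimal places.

pH = 4.00

Ka1 ≫ Ka2, so treat the first dissociation as the only significant source of H+.
Ka1 = x²/(0.0911 − x) = 1.1 × 10^-7
x ≈ √(1.1 × 10^-7 × 0.0911) = 1.00 × 10^-4 M
pH = −log(1.00 × 10^-4) = 4.00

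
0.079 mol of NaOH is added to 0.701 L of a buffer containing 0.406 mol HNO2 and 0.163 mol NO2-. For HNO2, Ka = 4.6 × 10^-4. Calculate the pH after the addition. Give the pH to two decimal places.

After neutralization: n(HNO2) = 0.327 mol, n(NO2-) = 0.242 mol.
pKa = −log(4.6 × 10^-4) = 3.337
Henderson–Hasselbalch with mole ratio 0.242/0.327: pH = 3.337 + (-0.131)

pH = 3.21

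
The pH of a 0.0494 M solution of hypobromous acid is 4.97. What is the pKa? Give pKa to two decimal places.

[H+] = 10^(-4.97) = 1.07 × 10^-5 M
At equilibrium [HA] = 0.0494 − 1.07 × 10^-5 = 4.94 × 10^-2 M
Ka = [H+][A-]/[HA] = (1.07 × 10^-5)² / 4.94 × 10^-2 = 2.32 × 10^-9
pKa = -log(2.32 × 10^-9) = 8.63

pKa = 8.63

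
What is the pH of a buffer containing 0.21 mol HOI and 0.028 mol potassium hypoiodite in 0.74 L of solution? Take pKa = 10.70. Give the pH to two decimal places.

pH = 9.82

Henderson–Hasselbalch: pH = pKa + log([OI-]/[HOI]) = 10.70 + log(0.028/0.21)
pH = 10.70 + (-0.875) = 9.82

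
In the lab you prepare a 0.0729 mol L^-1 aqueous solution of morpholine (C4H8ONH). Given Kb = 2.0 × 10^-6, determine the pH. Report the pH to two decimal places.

C4H8ONH + H2O ⇌ C4H8ONH2+ + OH-
From the ICE table, Kb = [OH-]²/(0.0729 − [OH-]) = 2.0 × 10^-6.
Neglecting [OH-] in the denominator: [OH-] = √(2.0 × 10^-6 × 0.0729) = 3.82 × 10^-4 M
pOH = 3.42, so pH = 14.00 − pOH = 10.58

pH = 10.58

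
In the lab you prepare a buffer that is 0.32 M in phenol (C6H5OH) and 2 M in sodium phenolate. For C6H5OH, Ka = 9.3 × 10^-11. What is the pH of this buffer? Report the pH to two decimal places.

pH = 10.83

pKa = −log(9.3 × 10^-11) = 10.032
Using pH = pKa + log([base]/[acid]) with [base]/[acid] = 2/0.32:
pH = 10.032 + (+0.796) = 10.83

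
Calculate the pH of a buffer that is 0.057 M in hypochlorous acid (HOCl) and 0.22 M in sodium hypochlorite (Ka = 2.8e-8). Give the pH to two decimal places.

pH = 8.14

pKa = −log(2.8 × 10^-8) = 7.553
Henderson–Hasselbalch: pH = pKa + log([OCl-]/[HOCl]) = 7.553 + log(0.22/0.057)
pH = 7.553 + (+0.587) = 8.14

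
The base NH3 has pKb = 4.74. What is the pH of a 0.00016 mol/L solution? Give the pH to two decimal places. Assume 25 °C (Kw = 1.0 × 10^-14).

pH = 9.66

NH3 + H2O ⇌ NH4+ + OH-
Kb = 10^(−4.74) = 1.82 × 10^-5
From the ICE table, Kb = [OH-]²/(0.00016 − [OH-]) = 1.82 × 10^-5.
The 5% rule fails; solving [OH-]² + Kb·[OH-] − Kb·C₀ = 0 exactly:
[OH-] = [−1.82e-05 + √(1.82e-05² + 1.16e-08)]/2 = 4.56 × 10^-5 M
pOH = 4.34, so pH = 14.00 − pOH = 9.66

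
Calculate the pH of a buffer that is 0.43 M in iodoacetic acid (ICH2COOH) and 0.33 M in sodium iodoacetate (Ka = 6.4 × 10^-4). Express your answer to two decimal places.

pH = 3.08

pKa = −log(6.4 × 10^-4) = 3.194
Henderson–Hasselbalch: pH = pKa + log([ICH2COO-]/[ICH2COOH]) = 3.194 + log(0.33/0.43)
pH = 3.194 + (-0.115) = 3.08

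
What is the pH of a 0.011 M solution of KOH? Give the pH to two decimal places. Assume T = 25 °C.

pH = 12.04

KOH is a strong base; [OH-] = 0.011 M.
pOH = -log(0.011) = 1.96
pH = 14.00 - 1.96 = 12.04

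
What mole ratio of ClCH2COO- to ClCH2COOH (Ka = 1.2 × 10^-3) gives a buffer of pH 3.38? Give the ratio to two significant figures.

pKa = -log(1.2 × 10^-3) = 2.921
pH = pKa + log(r) ⇒ log(r) = 3.38 − 2.921 = +0.459
r = [ClCH2COO-]/[ClCH2COOH] = 10^(+0.459) = 2.88

ratio = 2.9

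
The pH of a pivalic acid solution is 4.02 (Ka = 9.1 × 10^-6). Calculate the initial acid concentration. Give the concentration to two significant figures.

C₀ = 1.1 × 10^-3 M

[H+] = 10^(-4.02) = 9.55 × 10^-5 M = x
Ka = x²/(C₀ − x) ⇒ C₀ = x + x²/Ka
C₀ = 9.55 × 10^-5 + (9.55 × 10^-5)²/(9.1 × 10^-6) = 1.10 × 10^-3 M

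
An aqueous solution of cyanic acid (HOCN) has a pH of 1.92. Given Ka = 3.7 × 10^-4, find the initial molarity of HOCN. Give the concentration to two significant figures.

C₀ = 4.0 × 10^-1 M

[H+] = 10^(-1.92) = 1.20 × 10^-2 M = x
Ka = x²/(C₀ − x) ⇒ C₀ = x + x²/Ka
C₀ = 1.20 × 10^-2 + (1.20 × 10^-2)²/(3.7 × 10^-4) = 4.01 × 10^-1 M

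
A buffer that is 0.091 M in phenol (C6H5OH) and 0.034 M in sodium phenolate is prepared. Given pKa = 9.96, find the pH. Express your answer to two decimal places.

pH = 9.53

Henderson–Hasselbalch: pH = pKa + log([C6H5O-]/[C6H5OH]) = 9.96 + log(0.034/0.091)
pH = 9.96 + (-0.428) = 9.53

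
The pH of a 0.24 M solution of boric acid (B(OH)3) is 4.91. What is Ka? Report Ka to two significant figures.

Ka = 6.3 × 10^-10

[H+] = 10^(-4.91) = 1.23 × 10^-5 M
At equilibrium [HA] = 0.24 − 1.23 × 10^-5 = 2.40 × 10^-1 M
Ka = [H+][A-]/[HA] = (1.23 × 10^-5)² / 2.40 × 10^-1 = 6.3 × 10^-10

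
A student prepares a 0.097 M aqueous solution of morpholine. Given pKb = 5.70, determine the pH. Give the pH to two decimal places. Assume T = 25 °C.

pH = 10.64

C4H8ONH + H2O ⇌ C4H8ONH2+ + OH-
Kb = 10^(−5.70) = 2.00 × 10^-6
From the ICE table, Kb = [OH-]²/(0.097 − [OH-]) = 2.00 × 10^-6.
Assume [OH-] ≪ 0.097: [OH-] ≈ √(2.00 × 10^-6 × 0.097) = 4.40 × 10^-4 M
pOH = −log(4.40 × 10^-4) = 3.36; pH = 14.00 − 3.36 = 10.64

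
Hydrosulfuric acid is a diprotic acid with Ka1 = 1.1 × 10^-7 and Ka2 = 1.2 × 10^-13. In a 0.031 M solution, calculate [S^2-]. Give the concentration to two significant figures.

First ionization gives [H+] ≈ [HS-] = 5.84 × 10^-5 M.
Second step: Ka2 = [H+][S^2-]/[HS-] ≈ [S^2-] (since [H+] ≈ [HS-]).
So [S^2-] ≈ Ka2.

1.2 × 10^-13 M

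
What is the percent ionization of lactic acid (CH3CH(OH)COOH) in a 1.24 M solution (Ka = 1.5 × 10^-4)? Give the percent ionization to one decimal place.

CH3CH(OH)COOH ⇌ CH3CH(OH)COO- + H+; let x = [H+] at equilibrium.
x ≈ √(Ka·C₀) = √(1.5 × 10^-4 × 1.24) = 1.36 × 10^-2 M
Fraction ionized = 1.36 × 10^-2 / 1.24 = 0.0110 → 1.1%

1.1%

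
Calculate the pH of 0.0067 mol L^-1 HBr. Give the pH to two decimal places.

pH = 2.17

HBr is a strong acid and dissociates completely, so [H+] = 0.0067 M.
pH = -log(0.0067) = 2.17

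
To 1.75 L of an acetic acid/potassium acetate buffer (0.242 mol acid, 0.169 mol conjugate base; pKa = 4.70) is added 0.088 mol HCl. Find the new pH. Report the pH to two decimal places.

pH = 4.09

Added H+ converts CH3COO- to CH3COOH: CH3COOH → 0.33 mol, CH3COO- → 0.081 mol.
pH = pKa + log(n_CH3COO-/n_CH3COOH) = 4.70 + log(0.081/0.33) = 4.70 + (-0.610)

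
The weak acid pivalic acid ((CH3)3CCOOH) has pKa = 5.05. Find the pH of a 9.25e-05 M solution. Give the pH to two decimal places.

(CH3)3CCOOH ⇌ (CH3)3CCOO- + H+
Ka = 10^(−5.05) = 8.91 × 10^-6
Ka = x²/(9.25e-05 − x) = 8.91 × 10^-6
x is not negligible relative to C₀; solve x² + 8.91e-06·x − 8.24e-10 = 0.
x = (−Ka + √(Ka² + 4·Ka·C₀))/2 = 2.46 × 10^-5 M
pH = −log[H+] = −log(2.46 × 10^-5) = 4.61

pH = 4.61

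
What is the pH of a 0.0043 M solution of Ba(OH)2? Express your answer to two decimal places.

pH = 11.93

Ba(OH)2 is a strong base (each formula unit releases 2 OH-); [OH-] = 0.0086 M.
pOH = -log(0.0086) = 2.07
pH = 14.00 - 2.07 = 11.93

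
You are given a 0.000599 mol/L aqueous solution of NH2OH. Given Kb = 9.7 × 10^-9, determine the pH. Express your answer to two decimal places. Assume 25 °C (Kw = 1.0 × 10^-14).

pH = 8.38

NH2OH + H2O ⇌ NH3OH+ + OH-
Kb = [OH-]²/(0.000599 − [OH-]) = 9.7 × 10^-9
Neglecting [OH-] in the denominator: [OH-] = √(9.7 × 10^-9 × 0.000599) = 2.41 × 10^-6 M
Check: 0.4% ionized — well under 5%, approximation valid.
pOH = 5.62, so pH = 14.00 − pOH = 8.38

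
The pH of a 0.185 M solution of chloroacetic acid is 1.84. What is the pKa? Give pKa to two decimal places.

[H+] = 10^(-1.84) = 1.45 × 10^-2 M
At equilibrium [HA] = 0.185 − 1.45 × 10^-2 = 1.70 × 10^-1 M
Ka = [H+][A-]/[HA] = (1.45 × 10^-2)² / 1.70 × 10^-1 = 1.24 × 10^-3
pKa = -log(1.24 × 10^-3) = 2.91

pKa = 2.91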